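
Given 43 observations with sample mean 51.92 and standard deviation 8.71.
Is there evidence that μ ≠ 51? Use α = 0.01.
One-sample t-test:
H₀: μ = 51
H₁: μ ≠ 51
df = n - 1 = 42
t = (x̄ - μ₀) / (s/√n) = (51.92 - 51) / (8.71/√43) = 0.693
p-value = 0.4924

Since p-value > α = 0.01, we fail to reject H₀.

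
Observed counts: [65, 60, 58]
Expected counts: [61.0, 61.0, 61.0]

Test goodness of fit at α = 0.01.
Chi-square goodness of fit test:
H₀: observed counts match expected distribution
H₁: observed counts differ from expected distribution
df = k - 1 = 2
χ² = Σ(O - E)²/E
   = (65 - 61.0)²/61.0 + (60 - 61.0)²/61.0 + (58 - 61.0)²/61.0
   = 0.262 + 0.016 + 0.148
   = 0.43
p-value = 0.8081

Since p-value > α = 0.01, we fail to reject H₀.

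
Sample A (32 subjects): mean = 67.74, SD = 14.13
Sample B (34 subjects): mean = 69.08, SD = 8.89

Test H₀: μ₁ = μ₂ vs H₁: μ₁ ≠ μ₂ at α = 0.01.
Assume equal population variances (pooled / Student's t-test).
Student's two-sample t-test (equal variances):
H₀: μ₁ = μ₂
H₁: μ₁ ≠ μ₂
df = n₁ + n₂ - 2 = 64
Pooled variance s_p² = [(n₁-1)s₁² + (n₂-1)s₂²] / (n₁ + n₂ - 2) = [(31)(14.13²) + (33)(8.89²)] / 64 = 137.4597
SE = √(s_p²(1/n₁ + 1/n₂)) = √(137.4597 × (1/32 + 1/34)) = 2.8877
t = (x̄₁ - x̄₂) / SE = (67.74 - 69.08) / 2.8877 = -1.34 / 2.8877 = -0.464
p-value = 0.6442

Since p-value > α = 0.01, we fail to reject H₀.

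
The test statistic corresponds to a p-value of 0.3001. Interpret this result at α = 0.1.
Since p = 0.3001 > α = 0.1, fail to reject H₀.
There is insufficient evidence to reject the null hypothesis; the result is not statistically significant at the 0.1 level.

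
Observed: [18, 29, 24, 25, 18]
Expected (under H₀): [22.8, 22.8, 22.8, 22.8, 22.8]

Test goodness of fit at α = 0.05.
Chi-square goodness of fit test:
H₀: observed counts match expected distribution
H₁: observed counts differ from expected distribution
df = k - 1 = 4
χ² = Σ(O - E)²/E
   = (18 - 22.8)²/22.8 + (29 - 22.8)²/22.8 + (24 - 22.8)²/22.8 + (25 - 22.8)²/22.8 + (18 - 22.8)²/22.8
   = 1.011 + 1.686 + 0.063 + 0.212 + 1.011
   = 3.98
p-value = 0.4084

Since p-value > α = 0.05, we fail to reject H₀.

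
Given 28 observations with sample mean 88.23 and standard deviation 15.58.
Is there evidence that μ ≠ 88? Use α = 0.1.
One-sample t-test:
H₀: μ = 88
H₁: μ ≠ 88
df = n - 1 = 27
t = (x̄ - μ₀) / (s/√n) = (88.23 - 88) / (15.58/√28) = 0.078
p-value = 0.9383

Since p-value > α = 0.1, we fail to reject H₀.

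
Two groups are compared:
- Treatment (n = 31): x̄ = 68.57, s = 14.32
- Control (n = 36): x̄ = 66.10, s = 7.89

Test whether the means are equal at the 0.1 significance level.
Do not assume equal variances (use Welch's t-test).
Welch's two-sample t-test:
H₀: μ₁ = μ₂
H₁: μ₁ ≠ μ₂
s₁²/n₁ = 14.32²/31 = 6.6149,  s₂²/n₂ = 7.89²/36 = 1.7292
SE = √(s₁²/n₁ + s₂²/n₂) = √(6.6149 + 1.7292) = 2.8886
df (Welch-Satterthwaite) = (s₁²/n₁ + s₂²/n₂)² / [(s₁²/n₁)²/(n₁-1) + (s₂²/n₂)²/(n₂-1)] ≈ 45.09
t = (x̄₁ - x̄₂) / SE = (68.57 - 66.10) / 2.8886 = 2.47 / 2.8886 = 0.855
p-value = 0.3970

Since p-value > α = 0.1, we fail to reject H₀.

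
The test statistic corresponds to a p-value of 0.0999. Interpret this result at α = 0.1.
Since p = 0.0999 < α = 0.1, reject H₀.
There is sufficient evidence to reject the null hypothesis; the result is statistically significant at the 0.1 level.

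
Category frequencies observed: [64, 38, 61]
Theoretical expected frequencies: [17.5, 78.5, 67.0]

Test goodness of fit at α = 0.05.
Chi-square goodness of fit test:
H₀: observed counts match expected distribution
H₁: observed counts differ from expected distribution
df = k - 1 = 2
χ² = Σ(O - E)²/E
   = (64 - 17.5)²/17.5 + (38 - 78.5)²/78.5 + (61 - 67.0)²/67.0
   = 123.557 + 20.895 + 0.537
   = 144.99
p-value < 0.0001

Since p-value < α = 0.05, we reject H₀.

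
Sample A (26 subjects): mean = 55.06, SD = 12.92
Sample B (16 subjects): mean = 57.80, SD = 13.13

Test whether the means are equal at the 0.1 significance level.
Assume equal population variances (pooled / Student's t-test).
Student's two-sample t-test (equal variances):
H₀: μ₁ = μ₂
H₁: μ₁ ≠ μ₂
df = n₁ + n₂ - 2 = 40
Pooled variance s_p² = [(n₁-1)s₁² + (n₂-1)s₂²] / (n₁ + n₂ - 2) = [(25)(12.92²) + (15)(13.13²)] / 40 = 168.9778
SE = √(s_p²(1/n₁ + 1/n₂)) = √(168.9778 × (1/26 + 1/16)) = 4.1304
t = (x̄₁ - x̄₂) / SE = (55.06 - 57.80) / 4.1304 = -2.74 / 4.1304 = -0.663
p-value = 0.5109

Since p-value > α = 0.1, we fail to reject H₀.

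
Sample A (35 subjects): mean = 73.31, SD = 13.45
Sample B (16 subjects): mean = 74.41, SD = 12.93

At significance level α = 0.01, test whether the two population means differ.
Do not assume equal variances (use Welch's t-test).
Welch's two-sample t-test:
H₀: μ₁ = μ₂
H₁: μ₁ ≠ μ₂
s₁²/n₁ = 13.45²/35 = 5.1686,  s₂²/n₂ = 12.93²/16 = 10.4491
SE = √(s₁²/n₁ + s₂²/n₂) = √(5.1686 + 10.4491) = 3.9519
df (Welch-Satterthwaite) = (s₁²/n₁ + s₂²/n₂)² / [(s₁²/n₁)²/(n₁-1) + (s₂²/n₂)²/(n₂-1)] ≈ 30.24
t = (x̄₁ - x̄₂) / SE = (73.31 - 74.41) / 3.9519 = -1.10 / 3.9519 = -0.278
p-value = 0.7826

Since p-value > α = 0.01, we fail to reject H₀.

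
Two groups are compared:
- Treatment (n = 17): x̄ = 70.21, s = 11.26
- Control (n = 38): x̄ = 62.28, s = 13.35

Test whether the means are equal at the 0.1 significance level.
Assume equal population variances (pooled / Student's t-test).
Student's two-sample t-test (equal variances):
H₀: μ₁ = μ₂
H₁: μ₁ ≠ μ₂
df = n₁ + n₂ - 2 = 53
Pooled variance s_p² = [(n₁-1)s₁² + (n₂-1)s₂²] / (n₁ + n₂ - 2) = [(16)(11.26²) + (37)(13.35²)] / 53 = 162.6950
SE = √(s_p²(1/n₁ + 1/n₂)) = √(162.6950 × (1/17 + 1/38)) = 3.7218
t = (x̄₁ - x̄₂) / SE = (70.21 - 62.28) / 3.7218 = 7.93 / 3.7218 = 2.131
p-value = 0.0378

Since p-value < α = 0.1, we reject H₀.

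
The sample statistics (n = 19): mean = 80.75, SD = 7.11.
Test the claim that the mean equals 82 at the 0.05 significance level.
One-sample t-test:
H₀: μ = 82
H₁: μ ≠ 82
df = n - 1 = 18
t = (x̄ - μ₀) / (s/√n) = (80.75 - 82) / (7.11/√19) = -0.766
p-value = 0.4534

Since p-value > α = 0.05, we fail to reject H₀.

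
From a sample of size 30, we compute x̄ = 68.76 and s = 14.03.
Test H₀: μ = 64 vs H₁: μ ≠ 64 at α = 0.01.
One-sample t-test:
H₀: μ = 64
H₁: μ ≠ 64
df = n - 1 = 29
t = (x̄ - μ₀) / (s/√n) = (68.76 - 64) / (14.03/√30) = 1.858
p-value = 0.0733

Since p-value > α = 0.01, we fail to reject H₀.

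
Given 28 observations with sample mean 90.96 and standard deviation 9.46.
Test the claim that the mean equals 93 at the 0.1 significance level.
One-sample t-test:
H₀: μ = 93
H₁: μ ≠ 93
df = n - 1 = 27
t = (x̄ - μ₀) / (s/√n) = (90.96 - 93) / (9.46/√28) = -1.141
p-value = 0.2639

Since p-value > α = 0.1, we fail to reject H₀.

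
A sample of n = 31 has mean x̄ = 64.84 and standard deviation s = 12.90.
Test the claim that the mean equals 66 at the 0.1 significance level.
One-sample t-test:
H₀: μ = 66
H₁: μ ≠ 66
df = n - 1 = 30
t = (x̄ - μ₀) / (s/√n) = (64.84 - 66) / (12.90/√31) = -0.501
p-value = 0.6203

Since p-value > α = 0.1, we fail to reject H₀.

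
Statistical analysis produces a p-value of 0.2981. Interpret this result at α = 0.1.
Since p = 0.2981 > α = 0.1, fail to reject H₀.
There is insufficient evidence to reject the null hypothesis; the result is not statistically significant at the 0.1 level.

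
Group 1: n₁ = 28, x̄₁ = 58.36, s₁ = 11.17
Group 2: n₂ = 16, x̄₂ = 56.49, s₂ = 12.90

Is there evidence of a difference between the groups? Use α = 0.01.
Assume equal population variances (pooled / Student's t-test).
Student's two-sample t-test (equal variances):
H₀: μ₁ = μ₂
H₁: μ₁ ≠ μ₂
df = n₁ + n₂ - 2 = 42
Pooled variance s_p² = [(n₁-1)s₁² + (n₂-1)s₂²] / (n₁ + n₂ - 2) = [(27)(11.17²) + (15)(12.90²)] / 42 = 139.6407
SE = √(s_p²(1/n₁ + 1/n₂)) = √(139.6407 × (1/28 + 1/16)) = 3.7033
t = (x̄₁ - x̄₂) / SE = (58.36 - 56.49) / 3.7033 = 1.87 / 3.7033 = 0.505
p-value = 0.6162

Since p-value > α = 0.01, we fail to reject H₀.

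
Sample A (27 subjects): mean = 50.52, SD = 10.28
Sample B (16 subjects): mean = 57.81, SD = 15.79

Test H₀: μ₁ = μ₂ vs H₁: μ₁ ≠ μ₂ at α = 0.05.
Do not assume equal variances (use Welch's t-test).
Welch's two-sample t-test:
H₀: μ₁ = μ₂
H₁: μ₁ ≠ μ₂
s₁²/n₁ = 10.28²/27 = 3.9140,  s₂²/n₂ = 15.79²/16 = 15.5828
SE = √(s₁²/n₁ + s₂²/n₂) = √(3.9140 + 15.5828) = 4.4155
df (Welch-Satterthwaite) = (s₁²/n₁ + s₂²/n₂)² / [(s₁²/n₁)²/(n₁-1) + (s₂²/n₂)²/(n₂-1)] ≈ 22.66
t = (x̄₁ - x̄₂) / SE = (50.52 - 57.81) / 4.4155 = -7.29 / 4.4155 = -1.651
p-value = 0.1125

Since p-value > α = 0.05, we fail to reject H₀.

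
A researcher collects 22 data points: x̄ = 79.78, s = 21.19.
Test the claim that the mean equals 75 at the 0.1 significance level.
One-sample t-test:
H₀: μ = 75
H₁: μ ≠ 75
df = n - 1 = 21
t = (x̄ - μ₀) / (s/√n) = (79.78 - 75) / (21.19/√22) = 1.058
p-value = 0.3020

Since p-value > α = 0.1, we fail to reject H₀.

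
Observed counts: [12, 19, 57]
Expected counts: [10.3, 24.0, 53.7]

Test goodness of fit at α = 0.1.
Chi-square goodness of fit test:
H₀: observed counts match expected distribution
H₁: observed counts differ from expected distribution
df = k - 1 = 2
χ² = Σ(O - E)²/E
   = (12 - 10.3)²/10.3 + (19 - 24.0)²/24.0 + (57 - 53.7)²/53.7
   = 0.281 + 1.042 + 0.203
   = 1.53
p-value = 0.4665

Since p-value > α = 0.1, we fail to reject H₀.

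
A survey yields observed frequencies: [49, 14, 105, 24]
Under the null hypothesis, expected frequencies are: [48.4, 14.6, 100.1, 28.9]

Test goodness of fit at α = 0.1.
Chi-square goodness of fit test:
H₀: observed counts match expected distribution
H₁: observed counts differ from expected distribution
df = k - 1 = 3
χ² = Σ(O - E)²/E
   = (49 - 48.4)²/48.4 + (14 - 14.6)²/14.6 + (105 - 100.1)²/100.1 + (24 - 28.9)²/28.9
   = 0.007 + 0.025 + 0.240 + 0.831
   = 1.10
p-value = 0.7764

Since p-value > α = 0.1, we fail to reject H₀.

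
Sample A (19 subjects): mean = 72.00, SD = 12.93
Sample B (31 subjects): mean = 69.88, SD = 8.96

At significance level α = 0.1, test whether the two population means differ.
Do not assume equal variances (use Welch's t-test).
Welch's two-sample t-test:
H₀: μ₁ = μ₂
H₁: μ₁ ≠ μ₂
s₁²/n₁ = 12.93²/19 = 8.7992,  s₂²/n₂ = 8.96²/31 = 2.5897
SE = √(s₁²/n₁ + s₂²/n₂) = √(8.7992 + 2.5897) = 3.3747
df (Welch-Satterthwaite) = (s₁²/n₁ + s₂²/n₂)² / [(s₁²/n₁)²/(n₁-1) + (s₂²/n₂)²/(n₂-1)] ≈ 28.66
t = (x̄₁ - x̄₂) / SE = (72.00 - 69.88) / 3.3747 = 2.12 / 3.3747 = 0.628
p-value = 0.5348

Since p-value > α = 0.1, we fail to reject H₀.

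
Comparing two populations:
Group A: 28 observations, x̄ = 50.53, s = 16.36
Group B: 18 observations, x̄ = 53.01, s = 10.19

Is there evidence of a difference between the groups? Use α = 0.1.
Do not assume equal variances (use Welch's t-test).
Welch's two-sample t-test:
H₀: μ₁ = μ₂
H₁: μ₁ ≠ μ₂
s₁²/n₁ = 16.36²/28 = 9.5589,  s₂²/n₂ = 10.19²/18 = 5.7687
SE = √(s₁²/n₁ + s₂²/n₂) = √(9.5589 + 5.7687) = 3.9150
df (Welch-Satterthwaite) = (s₁²/n₁ + s₂²/n₂)² / [(s₁²/n₁)²/(n₁-1) + (s₂²/n₂)²/(n₂-1)] ≈ 43.98
t = (x̄₁ - x̄₂) / SE = (50.53 - 53.01) / 3.9150 = -2.48 / 3.9150 = -0.633
p-value = 0.5297

Since p-value > α = 0.1, we fail to reject H₀.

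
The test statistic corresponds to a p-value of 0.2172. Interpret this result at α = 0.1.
Since p = 0.2172 > α = 0.1, fail to reject H₀.
There is insufficient evidence to reject the null hypothesis; the result is not statistically significant at the 0.1 level.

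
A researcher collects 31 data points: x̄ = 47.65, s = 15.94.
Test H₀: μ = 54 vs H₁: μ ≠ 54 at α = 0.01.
One-sample t-test:
H₀: μ = 54
H₁: μ ≠ 54
df = n - 1 = 30
t = (x̄ - μ₀) / (s/√n) = (47.65 - 54) / (15.94/√31) = -2.218
p-value = 0.0343

Since p-value > α = 0.01, we fail to reject H₀.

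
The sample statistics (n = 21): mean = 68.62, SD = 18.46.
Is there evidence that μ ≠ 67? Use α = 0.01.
One-sample t-test:
H₀: μ = 67
H₁: μ ≠ 67
df = n - 1 = 20
t = (x̄ - μ₀) / (s/√n) = (68.62 - 67) / (18.46/√21) = 0.402
p-value = 0.6918

Since p-value > α = 0.01, we fail to reject H₀.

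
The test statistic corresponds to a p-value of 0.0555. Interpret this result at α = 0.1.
Since p = 0.0555 < α = 0.1, reject H₀.
There is sufficient evidence to reject the null hypothesis; the result is statistically significant at the 0.1 level.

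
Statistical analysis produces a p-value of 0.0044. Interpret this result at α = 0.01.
Since p = 0.0044 < α = 0.01, reject H₀.
There is sufficient evidence to reject the null hypothesis; the result is statistically significant at the 0.01 level.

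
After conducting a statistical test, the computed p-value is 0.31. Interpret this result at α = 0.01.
Since p = 0.31 > α = 0.01, fail to reject H₀.
There is insufficient evidence to reject the null hypothesis; the result is not statistically significant at the 0.01 level.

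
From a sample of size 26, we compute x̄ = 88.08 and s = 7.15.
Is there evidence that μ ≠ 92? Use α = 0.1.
One-sample t-test:
H₀: μ = 92
H₁: μ ≠ 92
df = n - 1 = 25
t = (x̄ - μ₀) / (s/√n) = (88.08 - 92) / (7.15/√26) = -2.796
p-value = 0.0098

Since p-value < α = 0.1, we reject H₀.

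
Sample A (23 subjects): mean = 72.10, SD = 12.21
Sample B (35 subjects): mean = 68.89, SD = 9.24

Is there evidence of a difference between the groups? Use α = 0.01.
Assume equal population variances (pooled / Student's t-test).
Student's two-sample t-test (equal variances):
H₀: μ₁ = μ₂
H₁: μ₁ ≠ μ₂
df = n₁ + n₂ - 2 = 56
Pooled variance s_p² = [(n₁-1)s₁² + (n₂-1)s₂²] / (n₁ + n₂ - 2) = [(22)(12.21²) + (34)(9.24²)] / 56 = 110.4052
SE = √(s_p²(1/n₁ + 1/n₂)) = √(110.4052 × (1/23 + 1/35)) = 2.8204
t = (x̄₁ - x̄₂) / SE = (72.10 - 68.89) / 2.8204 = 3.21 / 2.8204 = 1.138
p-value = 0.2599

Since p-value > α = 0.01, we fail to reject H₀.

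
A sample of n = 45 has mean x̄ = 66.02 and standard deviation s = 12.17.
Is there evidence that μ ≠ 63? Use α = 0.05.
One-sample t-test:
H₀: μ = 63
H₁: μ ≠ 63
df = n - 1 = 44
t = (x̄ - μ₀) / (s/√n) = (66.02 - 63) / (12.17/√45) = 1.665
p-value = 0.1031

Since p-value > α = 0.05, we fail to reject H₀.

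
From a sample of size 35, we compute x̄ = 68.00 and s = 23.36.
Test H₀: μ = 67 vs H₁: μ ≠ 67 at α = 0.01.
One-sample t-test:
H₀: μ = 67
H₁: μ ≠ 67
df = n - 1 = 34
t = (x̄ - μ₀) / (s/√n) = (68.00 - 67) / (23.36/√35) = 0.253
p-value = 0.8016

Since p-value > α = 0.01, we fail to reject H₀.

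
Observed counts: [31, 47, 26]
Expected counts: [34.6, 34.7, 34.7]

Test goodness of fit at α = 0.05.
Chi-square goodness of fit test:
H₀: observed counts match expected distribution
H₁: observed counts differ from expected distribution
df = k - 1 = 2
χ² = Σ(O - E)²/E
   = (31 - 34.6)²/34.6 + (47 - 34.7)²/34.7 + (26 - 34.7)²/34.7
   = 0.375 + 4.360 + 2.181
   = 6.92
p-value = 0.0315

Since p-value < α = 0.05, we reject H₀.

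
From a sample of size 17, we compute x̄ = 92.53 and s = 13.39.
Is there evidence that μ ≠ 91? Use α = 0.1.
One-sample t-test:
H₀: μ = 91
H₁: μ ≠ 91
df = n - 1 = 16
t = (x̄ - μ₀) / (s/√n) = (92.53 - 91) / (13.39/√17) = 0.471
p-value = 0.6439

Since p-value > α = 0.1, we fail to reject H₀.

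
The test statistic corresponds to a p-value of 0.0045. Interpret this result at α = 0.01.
Since p = 0.0045 < α = 0.01, reject H₀.
There is sufficient evidence to reject the null hypothesis; the result is statistically significant at the 0.01 level.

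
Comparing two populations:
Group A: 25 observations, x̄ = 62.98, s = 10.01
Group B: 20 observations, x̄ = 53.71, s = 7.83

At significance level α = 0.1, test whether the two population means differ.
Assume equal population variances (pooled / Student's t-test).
Student's two-sample t-test (equal variances):
H₀: μ₁ = μ₂
H₁: μ₁ ≠ μ₂
df = n₁ + n₂ - 2 = 43
Pooled variance s_p² = [(n₁-1)s₁² + (n₂-1)s₂²] / (n₁ + n₂ - 2) = [(24)(10.01²) + (19)(7.83²)] / 43 = 83.0156
SE = √(s_p²(1/n₁ + 1/n₂)) = √(83.0156 × (1/25 + 1/20)) = 2.7334
t = (x̄₁ - x̄₂) / SE = (62.98 - 53.71) / 2.7334 = 9.27 / 2.7334 = 3.391
p-value = 0.0015

Since p-value < α = 0.1, we reject H₀.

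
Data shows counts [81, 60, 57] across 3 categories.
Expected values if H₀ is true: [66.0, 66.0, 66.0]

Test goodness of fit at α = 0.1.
Chi-square goodness of fit test:
H₀: observed counts match expected distribution
H₁: observed counts differ from expected distribution
df = k - 1 = 2
χ² = Σ(O - E)²/E
   = (81 - 66.0)²/66.0 + (60 - 66.0)²/66.0 + (57 - 66.0)²/66.0
   = 3.409 + 0.545 + 1.227
   = 5.18
p-value = 0.0750

Since p-value < α = 0.1, we reject H₀.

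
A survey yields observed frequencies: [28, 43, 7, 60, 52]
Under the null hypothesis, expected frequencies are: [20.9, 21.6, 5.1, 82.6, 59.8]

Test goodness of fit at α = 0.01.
Chi-square goodness of fit test:
H₀: observed counts match expected distribution
H₁: observed counts differ from expected distribution
df = k - 1 = 4
χ² = Σ(O - E)²/E
   = (28 - 20.9)²/20.9 + (43 - 21.6)²/21.6 + (7 - 5.1)²/5.1 + (60 - 82.6)²/82.6 + (52 - 59.8)²/59.8
   = 2.412 + 21.202 + 0.708 + 6.184 + 1.017
   = 31.52
p-value < 0.0001

Since p-value < α = 0.01, we reject H₀.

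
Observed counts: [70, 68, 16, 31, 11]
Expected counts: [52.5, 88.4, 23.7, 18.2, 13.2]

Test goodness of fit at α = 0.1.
Chi-square goodness of fit test:
H₀: observed counts match expected distribution
H₁: observed counts differ from expected distribution
df = k - 1 = 4
χ² = Σ(O - E)²/E
   = (70 - 52.5)²/52.5 + (68 - 88.4)²/88.4 + (16 - 23.7)²/23.7 + (31 - 18.2)²/18.2 + (11 - 13.2)²/13.2
   = 5.833 + 4.708 + 2.502 + 9.002 + 0.367
   = 22.41
p-value = 0.0002

Since p-value < α = 0.1, we reject H₀.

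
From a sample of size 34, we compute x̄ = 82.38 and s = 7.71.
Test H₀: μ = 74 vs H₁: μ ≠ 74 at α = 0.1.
One-sample t-test:
H₀: μ = 74
H₁: μ ≠ 74
df = n - 1 = 33
t = (x̄ - μ₀) / (s/√n) = (82.38 - 74) / (7.71/√34) = 6.338
p-value < 0.0001

Since p-value < α = 0.1, we reject H₀.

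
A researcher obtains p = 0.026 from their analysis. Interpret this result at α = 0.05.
Since p = 0.026 < α = 0.05, reject H₀.
There is sufficient evidence to reject the null hypothesis; the result is statistically significant at the 0.05 level.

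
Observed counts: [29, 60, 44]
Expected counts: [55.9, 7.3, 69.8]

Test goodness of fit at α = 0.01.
Chi-square goodness of fit test:
H₀: observed counts match expected distribution
H₁: observed counts differ from expected distribution
df = k - 1 = 2
χ² = Σ(O - E)²/E
   = (29 - 55.9)²/55.9 + (60 - 7.3)²/7.3 + (44 - 69.8)²/69.8
   = 12.945 + 380.451 + 9.536
   = 402.93
p-value < 0.0001

Since p-value < α = 0.01, we reject H₀.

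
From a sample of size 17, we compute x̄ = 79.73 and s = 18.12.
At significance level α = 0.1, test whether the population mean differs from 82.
One-sample t-test:
H₀: μ = 82
H₁: μ ≠ 82
df = n - 1 = 16
t = (x̄ - μ₀) / (s/√n) = (79.73 - 82) / (18.12/√17) = -0.517
p-value = 0.6126

Since p-value > α = 0.1, we fail to reject H₀.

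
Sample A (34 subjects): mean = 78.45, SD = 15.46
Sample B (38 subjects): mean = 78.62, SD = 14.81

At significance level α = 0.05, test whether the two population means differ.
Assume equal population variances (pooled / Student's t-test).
Student's two-sample t-test (equal variances):
H₀: μ₁ = μ₂
H₁: μ₁ ≠ μ₂
df = n₁ + n₂ - 2 = 70
Pooled variance s_p² = [(n₁-1)s₁² + (n₂-1)s₂²] / (n₁ + n₂ - 2) = [(33)(15.46²) + (37)(14.81²)] / 70 = 228.6117
SE = √(s_p²(1/n₁ + 1/n₂)) = √(228.6117 × (1/34 + 1/38)) = 3.5693
t = (x̄₁ - x̄₂) / SE = (78.45 - 78.62) / 3.5693 = -0.17 / 3.5693 = -0.048
p-value = 0.9621

Since p-value > α = 0.05, we fail to reject H₀.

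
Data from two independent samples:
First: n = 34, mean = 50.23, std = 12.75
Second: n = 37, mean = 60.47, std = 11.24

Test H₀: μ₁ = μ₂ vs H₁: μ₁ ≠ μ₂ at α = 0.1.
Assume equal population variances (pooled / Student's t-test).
Student's two-sample t-test (equal variances):
H₀: μ₁ = μ₂
H₁: μ₁ ≠ μ₂
df = n₁ + n₂ - 2 = 69
Pooled variance s_p² = [(n₁-1)s₁² + (n₂-1)s₂²] / (n₁ + n₂ - 2) = [(33)(12.75²) + (36)(11.24²)] / 69 = 143.6626
SE = √(s_p²(1/n₁ + 1/n₂)) = √(143.6626 × (1/34 + 1/37)) = 2.8475
t = (x̄₁ - x̄₂) / SE = (50.23 - 60.47) / 2.8475 = -10.24 / 2.8475 = -3.596
p-value = 0.0006

Since p-value < α = 0.1, we reject H₀.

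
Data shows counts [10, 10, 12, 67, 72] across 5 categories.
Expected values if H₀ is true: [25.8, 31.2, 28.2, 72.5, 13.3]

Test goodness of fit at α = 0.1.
Chi-square goodness of fit test:
H₀: observed counts match expected distribution
H₁: observed counts differ from expected distribution
df = k - 1 = 4
χ² = Σ(O - E)²/E
   = (10 - 25.8)²/25.8 + (10 - 31.2)²/31.2 + (12 - 28.2)²/28.2 + (67 - 72.5)²/72.5 + (72 - 13.3)²/13.3
   = 9.676 + 14.405 + 9.306 + 0.417 + 259.074
   = 292.88
p-value < 0.0001

Since p-value < α = 0.1, we reject H₀.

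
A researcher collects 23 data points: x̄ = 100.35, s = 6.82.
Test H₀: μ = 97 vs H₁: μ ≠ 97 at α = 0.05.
One-sample t-test:
H₀: μ = 97
H₁: μ ≠ 97
df = n - 1 = 22
t = (x̄ - μ₀) / (s/√n) = (100.35 - 97) / (6.82/√23) = 2.356
p-value = 0.0278

Since p-value < α = 0.05, we reject H₀.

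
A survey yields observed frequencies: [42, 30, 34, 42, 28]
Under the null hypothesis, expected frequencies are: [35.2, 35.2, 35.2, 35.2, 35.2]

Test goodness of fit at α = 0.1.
Chi-square goodness of fit test:
H₀: observed counts match expected distribution
H₁: observed counts differ from expected distribution
df = k - 1 = 4
χ² = Σ(O - E)²/E
   = (42 - 35.2)²/35.2 + (30 - 35.2)²/35.2 + (34 - 35.2)²/35.2 + (42 - 35.2)²/35.2 + (28 - 35.2)²/35.2
   = 1.314 + 0.768 + 0.041 + 1.314 + 1.473
   = 4.91
p-value = 0.2968

Since p-value > α = 0.1, we fail to reject H₀.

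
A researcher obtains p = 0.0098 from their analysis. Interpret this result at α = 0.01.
Since p = 0.0098 < α = 0.01, reject H₀.
There is sufficient evidence to reject the null hypothesis; the result is statistically significant at the 0.01 level.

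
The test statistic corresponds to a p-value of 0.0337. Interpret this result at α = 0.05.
Since p = 0.0337 < α = 0.05, reject H₀.
There is sufficient evidence to reject the null hypothesis; the result is statistically significant at the 0.05 level.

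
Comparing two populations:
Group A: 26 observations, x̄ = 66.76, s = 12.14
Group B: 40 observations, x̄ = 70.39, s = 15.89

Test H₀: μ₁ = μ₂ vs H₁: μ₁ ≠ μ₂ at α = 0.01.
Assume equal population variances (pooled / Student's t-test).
Student's two-sample t-test (equal variances):
H₀: μ₁ = μ₂
H₁: μ₁ ≠ μ₂
df = n₁ + n₂ - 2 = 64
Pooled variance s_p² = [(n₁-1)s₁² + (n₂-1)s₂²] / (n₁ + n₂ - 2) = [(25)(12.14²) + (39)(15.89²)] / 64 = 211.4325
SE = √(s_p²(1/n₁ + 1/n₂)) = √(211.4325 × (1/26 + 1/40)) = 3.6630
t = (x̄₁ - x̄₂) / SE = (66.76 - 70.39) / 3.6630 = -3.63 / 3.6630 = -0.991
p-value = 0.3254

Since p-value > α = 0.01, we fail to reject H₀.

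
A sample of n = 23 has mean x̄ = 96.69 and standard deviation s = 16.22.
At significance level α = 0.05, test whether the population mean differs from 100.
One-sample t-test:
H₀: μ = 100
H₁: μ ≠ 100
df = n - 1 = 22
t = (x̄ - μ₀) / (s/√n) = (96.69 - 100) / (16.22/√23) = -0.979
p-value = 0.3384

Since p-value > α = 0.05, we fail to reject H₀.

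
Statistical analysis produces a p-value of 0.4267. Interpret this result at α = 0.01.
Since p = 0.4267 > α = 0.01, fail to reject H₀.
There is insufficient evidence to reject the null hypothesis; the result is not statistically significant at the 0.01 level.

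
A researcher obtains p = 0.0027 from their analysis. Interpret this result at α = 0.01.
Since p = 0.0027 < α = 0.01, reject H₀.
There is sufficient evidence to reject the null hypothesis; the result is statistically significant at the 0.01 level.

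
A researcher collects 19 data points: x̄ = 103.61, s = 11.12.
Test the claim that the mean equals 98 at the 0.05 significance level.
One-sample t-test:
H₀: μ = 98
H₁: μ ≠ 98
df = n - 1 = 18
t = (x̄ - μ₀) / (s/√n) = (103.61 - 98) / (11.12/√19) = 2.199
p-value = 0.0412

Since p-value < α = 0.05, we reject H₀.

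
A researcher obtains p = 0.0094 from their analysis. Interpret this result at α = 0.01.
Since p = 0.0094 < α = 0.01, reject H₀.
There is sufficient evidence to reject the null hypothesis; the result is statistically significant at the 0.01 level.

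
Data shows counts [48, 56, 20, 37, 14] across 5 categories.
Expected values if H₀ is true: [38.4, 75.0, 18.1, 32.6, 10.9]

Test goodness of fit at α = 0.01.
Chi-square goodness of fit test:
H₀: observed counts match expected distribution
H₁: observed counts differ from expected distribution
df = k - 1 = 4
χ² = Σ(O - E)²/E
   = (48 - 38.4)²/38.4 + (56 - 75.0)²/75.0 + (20 - 18.1)²/18.1 + (37 - 32.6)²/32.6 + (14 - 10.9)²/10.9
   = 2.400 + 4.813 + 0.199 + 0.594 + 0.882
   = 8.89
p-value = 0.0640

Since p-value > α = 0.01, we fail to reject H₀.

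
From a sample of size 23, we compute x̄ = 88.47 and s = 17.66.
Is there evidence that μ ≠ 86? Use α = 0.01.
One-sample t-test:
H₀: μ = 86
H₁: μ ≠ 86
df = n - 1 = 22
t = (x̄ - μ₀) / (s/√n) = (88.47 - 86) / (17.66/√23) = 0.671
p-value = 0.5094

Since p-value > α = 0.01, we fail to reject H₀.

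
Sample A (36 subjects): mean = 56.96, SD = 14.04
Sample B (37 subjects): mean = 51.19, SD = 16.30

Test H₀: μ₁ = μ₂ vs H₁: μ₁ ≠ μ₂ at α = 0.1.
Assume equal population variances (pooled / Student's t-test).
Student's two-sample t-test (equal variances):
H₀: μ₁ = μ₂
H₁: μ₁ ≠ μ₂
df = n₁ + n₂ - 2 = 71
Pooled variance s_p² = [(n₁-1)s₁² + (n₂-1)s₂²] / (n₁ + n₂ - 2) = [(35)(14.04²) + (36)(16.30²)] / 71 = 231.8887
SE = √(s_p²(1/n₁ + 1/n₂)) = √(231.8887 × (1/36 + 1/37)) = 3.5649
t = (x̄₁ - x̄₂) / SE = (56.96 - 51.19) / 3.5649 = 5.77 / 3.5649 = 1.619
p-value = 0.1100

Since p-value > α = 0.1, we fail to reject H₀.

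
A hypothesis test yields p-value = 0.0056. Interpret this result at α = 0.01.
Since p = 0.0056 < α = 0.01, reject H₀.
There is sufficient evidence to reject the null hypothesis; the result is statistically significant at the 0.01 level.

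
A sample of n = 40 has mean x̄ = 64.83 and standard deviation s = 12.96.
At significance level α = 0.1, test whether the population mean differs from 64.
One-sample t-test:
H₀: μ = 64
H₁: μ ≠ 64
df = n - 1 = 39
t = (x̄ - μ₀) / (s/√n) = (64.83 - 64) / (12.96/√40) = 0.405
p-value = 0.6877

Since p-value > α = 0.1, we fail to reject H₀.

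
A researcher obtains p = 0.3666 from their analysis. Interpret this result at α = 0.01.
Since p = 0.3666 > α = 0.01, fail to reject H₀.
There is insufficient evidence to reject the null hypothesis; the result is not statistically significant at the 0.01 level.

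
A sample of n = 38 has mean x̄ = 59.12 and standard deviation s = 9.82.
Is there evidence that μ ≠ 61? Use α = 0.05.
One-sample t-test:
H₀: μ = 61
H₁: μ ≠ 61
df = n - 1 = 37
t = (x̄ - μ₀) / (s/√n) = (59.12 - 61) / (9.82/√38) = -1.180
p-value = 0.2455

Since p-value > α = 0.05, we fail to reject H₀.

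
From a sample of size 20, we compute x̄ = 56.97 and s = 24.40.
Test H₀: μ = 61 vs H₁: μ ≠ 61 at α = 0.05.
One-sample t-test:
H₀: μ = 61
H₁: μ ≠ 61
df = n - 1 = 19
t = (x̄ - μ₀) / (s/√n) = (56.97 - 61) / (24.40/√20) = -0.739
p-value = 0.4692

Since p-value > α = 0.05, we fail to reject H₀.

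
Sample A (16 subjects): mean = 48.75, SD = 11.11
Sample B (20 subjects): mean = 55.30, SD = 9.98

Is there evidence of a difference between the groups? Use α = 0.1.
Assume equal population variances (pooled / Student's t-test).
Student's two-sample t-test (equal variances):
H₀: μ₁ = μ₂
H₁: μ₁ ≠ μ₂
df = n₁ + n₂ - 2 = 34
Pooled variance s_p² = [(n₁-1)s₁² + (n₂-1)s₂²] / (n₁ + n₂ - 2) = [(15)(11.11²) + (19)(9.98²)] / 34 = 110.1144
SE = √(s_p²(1/n₁ + 1/n₂)) = √(110.1144 × (1/16 + 1/20)) = 3.5196
t = (x̄₁ - x̄₂) / SE = (48.75 - 55.30) / 3.5196 = -6.55 / 3.5196 = -1.861
p-value = 0.0714

Since p-value < α = 0.1, we reject H₀.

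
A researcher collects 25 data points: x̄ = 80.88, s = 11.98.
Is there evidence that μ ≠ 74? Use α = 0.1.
One-sample t-test:
H₀: μ = 74
H₁: μ ≠ 74
df = n - 1 = 24
t = (x̄ - μ₀) / (s/√n) = (80.88 - 74) / (11.98/√25) = 2.871
p-value = 0.0084

Since p-value < α = 0.1, we reject H₀.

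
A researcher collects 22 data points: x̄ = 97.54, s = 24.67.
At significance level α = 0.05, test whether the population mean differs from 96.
One-sample t-test:
H₀: μ = 96
H₁: μ ≠ 96
df = n - 1 = 21
t = (x̄ - μ₀) / (s/√n) = (97.54 - 96) / (24.67/√22) = 0.293
p-value = 0.7726

Since p-value > α = 0.05, we fail to reject H₀.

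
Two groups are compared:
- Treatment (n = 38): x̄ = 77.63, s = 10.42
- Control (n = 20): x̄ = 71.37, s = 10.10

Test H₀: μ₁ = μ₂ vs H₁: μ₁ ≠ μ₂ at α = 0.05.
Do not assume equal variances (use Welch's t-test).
Welch's two-sample t-test:
H₀: μ₁ = μ₂
H₁: μ₁ ≠ μ₂
s₁²/n₁ = 10.42²/38 = 2.8573,  s₂²/n₂ = 10.10²/20 = 5.1005
SE = √(s₁²/n₁ + s₂²/n₂) = √(2.8573 + 5.1005) = 2.8210
df (Welch-Satterthwaite) = (s₁²/n₁ + s₂²/n₂)² / [(s₁²/n₁)²/(n₁-1) + (s₂²/n₂)²/(n₂-1)] ≈ 39.83
t = (x̄₁ - x̄₂) / SE = (77.63 - 71.37) / 2.8210 = 6.26 / 2.8210 = 2.219
p-value = 0.0322

Since p-value < α = 0.05, we reject H₀.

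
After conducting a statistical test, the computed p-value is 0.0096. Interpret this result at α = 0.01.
Since p = 0.0096 < α = 0.01, reject H₀.
There is sufficient evidence to reject the null hypothesis; the result is statistically significant at the 0.01 level.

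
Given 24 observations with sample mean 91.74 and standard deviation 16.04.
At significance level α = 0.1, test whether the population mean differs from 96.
One-sample t-test:
H₀: μ = 96
H₁: μ ≠ 96
df = n - 1 = 23
t = (x̄ - μ₀) / (s/√n) = (91.74 - 96) / (16.04/√24) = -1.301
p-value = 0.2061

Since p-value > α = 0.1, we fail to reject H₀.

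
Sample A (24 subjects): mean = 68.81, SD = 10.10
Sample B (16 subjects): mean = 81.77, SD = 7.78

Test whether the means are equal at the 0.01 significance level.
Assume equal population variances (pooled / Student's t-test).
Student's two-sample t-test (equal variances):
H₀: μ₁ = μ₂
H₁: μ₁ ≠ μ₂
df = n₁ + n₂ - 2 = 38
Pooled variance s_p² = [(n₁-1)s₁² + (n₂-1)s₂²] / (n₁ + n₂ - 2) = [(23)(10.10²) + (15)(7.78²)] / 38 = 85.6357
SE = √(s_p²(1/n₁ + 1/n₂)) = √(85.6357 × (1/24 + 1/16)) = 2.9867
t = (x̄₁ - x̄₂) / SE = (68.81 - 81.77) / 2.9867 = -12.96 / 2.9867 = -4.339
p-value = 0.0001

Since p-value < α = 0.01, we reject H₀.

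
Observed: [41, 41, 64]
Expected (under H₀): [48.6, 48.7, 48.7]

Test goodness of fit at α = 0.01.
Chi-square goodness of fit test:
H₀: observed counts match expected distribution
H₁: observed counts differ from expected distribution
df = k - 1 = 2
χ² = Σ(O - E)²/E
   = (41 - 48.6)²/48.6 + (41 - 48.7)²/48.7 + (64 - 48.7)²/48.7
   = 1.188 + 1.217 + 4.807
   = 7.21
p-value = 0.0272

Since p-value > α = 0.01, we fail to reject H₀.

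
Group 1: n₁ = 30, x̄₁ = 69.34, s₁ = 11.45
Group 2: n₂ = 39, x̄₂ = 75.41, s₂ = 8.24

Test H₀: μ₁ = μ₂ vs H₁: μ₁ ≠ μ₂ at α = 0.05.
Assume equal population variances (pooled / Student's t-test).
Student's two-sample t-test (equal variances):
H₀: μ₁ = μ₂
H₁: μ₁ ≠ μ₂
df = n₁ + n₂ - 2 = 67
Pooled variance s_p² = [(n₁-1)s₁² + (n₂-1)s₂²] / (n₁ + n₂ - 2) = [(29)(11.45²) + (38)(8.24²)] / 67 = 95.2549
SE = √(s_p²(1/n₁ + 1/n₂)) = √(95.2549 × (1/30 + 1/39)) = 2.3701
t = (x̄₁ - x̄₂) / SE = (69.34 - 75.41) / 2.3701 = -6.07 / 2.3701 = -2.561
p-value = 0.0127

Since p-value < α = 0.05, we reject H₀.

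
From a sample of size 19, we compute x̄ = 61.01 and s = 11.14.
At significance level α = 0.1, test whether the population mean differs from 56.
One-sample t-test:
H₀: μ = 56
H₁: μ ≠ 56
df = n - 1 = 18
t = (x̄ - μ₀) / (s/√n) = (61.01 - 56) / (11.14/√19) = 1.960
p-value = 0.0656

Since p-value < α = 0.1, we reject H₀.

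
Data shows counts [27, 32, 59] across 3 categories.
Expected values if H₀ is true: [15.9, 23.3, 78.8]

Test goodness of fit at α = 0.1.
Chi-square goodness of fit test:
H₀: observed counts match expected distribution
H₁: observed counts differ from expected distribution
df = k - 1 = 2
χ² = Σ(O - E)²/E
   = (27 - 15.9)²/15.9 + (32 - 23.3)²/23.3 + (59 - 78.8)²/78.8
   = 7.749 + 3.248 + 4.975
   = 15.97
p-value = 0.0003

Since p-value < α = 0.1, we reject H₀.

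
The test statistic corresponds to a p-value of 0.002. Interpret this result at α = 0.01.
Since p = 0.002 < α = 0.01, reject H₀.
There is sufficient evidence to reject the null hypothesis; the result is statistically significant at the 0.01 level.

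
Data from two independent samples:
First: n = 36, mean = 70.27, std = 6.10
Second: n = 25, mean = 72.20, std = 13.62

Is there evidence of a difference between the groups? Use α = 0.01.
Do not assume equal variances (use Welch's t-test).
Welch's two-sample t-test:
H₀: μ₁ = μ₂
H₁: μ₁ ≠ μ₂
s₁²/n₁ = 6.10²/36 = 1.0336,  s₂²/n₂ = 13.62²/25 = 7.4202
SE = √(s₁²/n₁ + s₂²/n₂) = √(1.0336 + 7.4202) = 2.9075
df (Welch-Satterthwaite) = (s₁²/n₁ + s₂²/n₂)² / [(s₁²/n₁)²/(n₁-1) + (s₂²/n₂)²/(n₂-1)] ≈ 30.74
t = (x̄₁ - x̄₂) / SE = (70.27 - 72.20) / 2.9075 = -1.93 / 2.9075 = -0.664
p-value = 0.5118

Since p-value > α = 0.01, we fail to reject H₀.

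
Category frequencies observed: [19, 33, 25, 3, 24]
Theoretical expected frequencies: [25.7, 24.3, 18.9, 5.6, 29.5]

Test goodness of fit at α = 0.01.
Chi-square goodness of fit test:
H₀: observed counts match expected distribution
H₁: observed counts differ from expected distribution
df = k - 1 = 4
χ² = Σ(O - E)²/E
   = (19 - 25.7)²/25.7 + (33 - 24.3)²/24.3 + (25 - 18.9)²/18.9 + (3 - 5.6)²/5.6 + (24 - 29.5)²/29.5
   = 1.747 + 3.115 + 1.969 + 1.207 + 1.025
   = 9.06
p-value = 0.0595

Since p-value > α = 0.01, we fail to reject H₀.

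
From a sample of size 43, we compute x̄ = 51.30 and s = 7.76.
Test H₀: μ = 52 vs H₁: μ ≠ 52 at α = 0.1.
One-sample t-test:
H₀: μ = 52
H₁: μ ≠ 52
df = n - 1 = 42
t = (x̄ - μ₀) / (s/√n) = (51.30 - 52) / (7.76/√43) = -0.592
p-value = 0.5573

Since p-value > α = 0.1, we fail to reject H₀.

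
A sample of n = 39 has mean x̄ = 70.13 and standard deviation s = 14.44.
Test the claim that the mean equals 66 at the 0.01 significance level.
One-sample t-test:
H₀: μ = 66
H₁: μ ≠ 66
df = n - 1 = 38
t = (x̄ - μ₀) / (s/√n) = (70.13 - 66) / (14.44/√39) = 1.786
p-value = 0.0821

Since p-value > α = 0.01, we fail to reject H₀.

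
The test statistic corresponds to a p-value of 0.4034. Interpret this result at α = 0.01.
Since p = 0.4034 > α = 0.01, fail to reject H₀.
There is insufficient evidence to reject the null hypothesis; the result is not statistically significant at the 0.01 level.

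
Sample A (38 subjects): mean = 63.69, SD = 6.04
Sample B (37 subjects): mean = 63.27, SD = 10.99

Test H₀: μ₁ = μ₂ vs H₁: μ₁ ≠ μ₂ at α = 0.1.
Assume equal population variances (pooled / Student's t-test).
Student's two-sample t-test (equal variances):
H₀: μ₁ = μ₂
H₁: μ₁ ≠ μ₂
df = n₁ + n₂ - 2 = 73
Pooled variance s_p² = [(n₁-1)s₁² + (n₂-1)s₂²] / (n₁ + n₂ - 2) = [(37)(6.04²) + (36)(10.99²)] / 73 = 78.0535
SE = √(s_p²(1/n₁ + 1/n₂)) = √(78.0535 × (1/38 + 1/37)) = 2.0405
t = (x̄₁ - x̄₂) / SE = (63.69 - 63.27) / 2.0405 = 0.42 / 2.0405 = 0.206
p-value = 0.8375

Since p-value > α = 0.1, we fail to reject H₀.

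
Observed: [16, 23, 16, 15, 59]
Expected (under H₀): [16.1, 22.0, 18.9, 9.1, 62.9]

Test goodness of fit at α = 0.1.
Chi-square goodness of fit test:
H₀: observed counts match expected distribution
H₁: observed counts differ from expected distribution
df = k - 1 = 4
χ² = Σ(O - E)²/E
   = (16 - 16.1)²/16.1 + (23 - 22.0)²/22.0 + (16 - 18.9)²/18.9 + (15 - 9.1)²/9.1 + (59 - 62.9)²/62.9
   = 0.001 + 0.045 + 0.445 + 3.825 + 0.242
   = 4.56
p-value = 0.3357

Since p-value > α = 0.1, we fail to reject H₀.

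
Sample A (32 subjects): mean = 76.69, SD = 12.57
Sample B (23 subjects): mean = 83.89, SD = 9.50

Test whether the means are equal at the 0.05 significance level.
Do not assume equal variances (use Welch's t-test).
Welch's two-sample t-test:
H₀: μ₁ = μ₂
H₁: μ₁ ≠ μ₂
s₁²/n₁ = 12.57²/32 = 4.9377,  s₂²/n₂ = 9.50²/23 = 3.9239
SE = √(s₁²/n₁ + s₂²/n₂) = √(4.9377 + 3.9239) = 2.9768
df (Welch-Satterthwaite) = (s₁²/n₁ + s₂²/n₂)² / [(s₁²/n₁)²/(n₁-1) + (s₂²/n₂)²/(n₂-1)] ≈ 52.83
t = (x̄₁ - x̄₂) / SE = (76.69 - 83.89) / 2.9768 = -7.20 / 2.9768 = -2.419
p-value = 0.0191

Since p-value < α = 0.05, we reject H₀.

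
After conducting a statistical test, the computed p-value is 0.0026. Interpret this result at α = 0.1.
Since p = 0.0026 < α = 0.1, reject H₀.
There is sufficient evidence to reject the null hypothesis; the result is statistically significant at the 0.1 level.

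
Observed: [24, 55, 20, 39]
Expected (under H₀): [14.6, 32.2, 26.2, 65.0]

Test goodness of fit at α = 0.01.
Chi-square goodness of fit test:
H₀: observed counts match expected distribution
H₁: observed counts differ from expected distribution
df = k - 1 = 3
χ² = Σ(O - E)²/E
   = (24 - 14.6)²/14.6 + (55 - 32.2)²/32.2 + (20 - 26.2)²/26.2 + (39 - 65.0)²/65.0
   = 6.052 + 16.144 + 1.467 + 10.400
   = 34.06
p-value < 0.0001

Since p-value < α = 0.01, we reject H₀.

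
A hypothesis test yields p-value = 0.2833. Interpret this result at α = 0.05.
Since p = 0.2833 > α = 0.05, fail to reject H₀.
There is insufficient evidence to reject the null hypothesis; the result is not statistically significant at the 0.05 level.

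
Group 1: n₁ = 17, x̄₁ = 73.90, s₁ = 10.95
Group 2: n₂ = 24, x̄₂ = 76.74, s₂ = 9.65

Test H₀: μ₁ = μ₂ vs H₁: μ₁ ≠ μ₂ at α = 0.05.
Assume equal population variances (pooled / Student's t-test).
Student's two-sample t-test (equal variances):
H₀: μ₁ = μ₂
H₁: μ₁ ≠ μ₂
df = n₁ + n₂ - 2 = 39
Pooled variance s_p² = [(n₁-1)s₁² + (n₂-1)s₂²] / (n₁ + n₂ - 2) = [(16)(10.95²) + (23)(9.65²)] / 39 = 104.1092
SE = √(s_p²(1/n₁ + 1/n₂)) = √(104.1092 × (1/17 + 1/24)) = 3.2345
t = (x̄₁ - x̄₂) / SE = (73.90 - 76.74) / 3.2345 = -2.84 / 3.2345 = -0.878
p-value = 0.3853

Since p-value > α = 0.05, we fail to reject H₀.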